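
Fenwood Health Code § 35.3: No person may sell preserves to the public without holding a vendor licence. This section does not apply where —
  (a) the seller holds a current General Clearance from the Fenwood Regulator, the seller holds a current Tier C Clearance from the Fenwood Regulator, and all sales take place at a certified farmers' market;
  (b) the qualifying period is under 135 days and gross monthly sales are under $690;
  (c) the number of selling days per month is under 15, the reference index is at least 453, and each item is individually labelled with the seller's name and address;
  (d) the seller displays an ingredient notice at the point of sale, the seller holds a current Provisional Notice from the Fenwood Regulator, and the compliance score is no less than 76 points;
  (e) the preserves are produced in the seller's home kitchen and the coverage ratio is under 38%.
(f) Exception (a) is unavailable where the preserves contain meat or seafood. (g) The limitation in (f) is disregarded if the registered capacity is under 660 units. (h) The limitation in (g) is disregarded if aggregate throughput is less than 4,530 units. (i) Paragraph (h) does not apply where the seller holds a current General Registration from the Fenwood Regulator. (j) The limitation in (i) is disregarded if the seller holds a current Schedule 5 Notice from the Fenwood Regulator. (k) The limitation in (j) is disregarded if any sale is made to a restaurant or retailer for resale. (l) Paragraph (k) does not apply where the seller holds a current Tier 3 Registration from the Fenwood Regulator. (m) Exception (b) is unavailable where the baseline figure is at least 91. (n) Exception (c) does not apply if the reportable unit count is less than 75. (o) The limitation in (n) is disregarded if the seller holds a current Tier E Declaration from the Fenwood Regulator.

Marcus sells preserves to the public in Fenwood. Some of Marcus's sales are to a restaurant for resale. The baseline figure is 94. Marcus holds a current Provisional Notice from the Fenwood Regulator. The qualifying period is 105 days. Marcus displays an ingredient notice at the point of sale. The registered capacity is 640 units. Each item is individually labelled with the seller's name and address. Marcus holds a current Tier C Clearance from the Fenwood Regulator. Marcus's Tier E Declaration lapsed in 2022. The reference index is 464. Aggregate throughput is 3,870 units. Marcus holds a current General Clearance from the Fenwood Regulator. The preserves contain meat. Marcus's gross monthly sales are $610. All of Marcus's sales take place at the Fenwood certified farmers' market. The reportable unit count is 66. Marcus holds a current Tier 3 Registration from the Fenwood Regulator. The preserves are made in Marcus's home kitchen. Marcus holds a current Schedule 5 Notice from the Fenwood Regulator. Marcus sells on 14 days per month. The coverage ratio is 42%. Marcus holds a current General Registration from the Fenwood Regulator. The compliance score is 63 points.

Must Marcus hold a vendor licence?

Yes — Marcus must hold a vendor licence.

All of (a)'s requirements are met (a current General Clearance is held; a current Tier C Clearance is held; all sales are at a certified farmers' market). But: (f) operates against (a): the preserves contain meat. (g) would limit (f) — the registered capacity is 640 units, under the 660 units limit — but (h) sets (g) aside: (h) is triggered — aggregate throughput is 3,870 units, less than the 4,530 units limit. (i) would limit (h) — a current General Registration is held — but (j) sets (i) aside: (j) is triggered — a current Schedule 5 Notice is held. (k) applies (some sales are to a restaurant for resale), but yields to (l): (l) operates against (k): a current Tier 3 Registration is held. So (a) is unavailable.
Exception (b)'s conditions are all satisfied: the qualifying period is 105 days, under the 135 days limit; gross monthly sales are $610, under the $690 limit. Turning to paragraph (m): (m) is engaged — the baseline figure is 94, meeting the 91 threshold. So (b) is unavailable.
Exception (c) is satisfied on its face — the number of selling days per month is 14, under the 15 limit; the reference index is 464, meeting the 453 threshold; items are individually labelled. However, paragraphs (n)–(o) must be considered: (n) is engaged — the reportable unit count is 66, less than the 75 limit. (o) does not operate here (the Tier E Declaration is not current), so (n) stands. So (c) is unavailable.
Exception (d) requires that the compliance score is no less than 76 points; but the compliance score is 63 points, short of 76 points, so (d) is unavailable.
Exception (e) fails — the coverage ratio is 42%, not under 38%.
No exception is made out. Marcus falls within the general rule.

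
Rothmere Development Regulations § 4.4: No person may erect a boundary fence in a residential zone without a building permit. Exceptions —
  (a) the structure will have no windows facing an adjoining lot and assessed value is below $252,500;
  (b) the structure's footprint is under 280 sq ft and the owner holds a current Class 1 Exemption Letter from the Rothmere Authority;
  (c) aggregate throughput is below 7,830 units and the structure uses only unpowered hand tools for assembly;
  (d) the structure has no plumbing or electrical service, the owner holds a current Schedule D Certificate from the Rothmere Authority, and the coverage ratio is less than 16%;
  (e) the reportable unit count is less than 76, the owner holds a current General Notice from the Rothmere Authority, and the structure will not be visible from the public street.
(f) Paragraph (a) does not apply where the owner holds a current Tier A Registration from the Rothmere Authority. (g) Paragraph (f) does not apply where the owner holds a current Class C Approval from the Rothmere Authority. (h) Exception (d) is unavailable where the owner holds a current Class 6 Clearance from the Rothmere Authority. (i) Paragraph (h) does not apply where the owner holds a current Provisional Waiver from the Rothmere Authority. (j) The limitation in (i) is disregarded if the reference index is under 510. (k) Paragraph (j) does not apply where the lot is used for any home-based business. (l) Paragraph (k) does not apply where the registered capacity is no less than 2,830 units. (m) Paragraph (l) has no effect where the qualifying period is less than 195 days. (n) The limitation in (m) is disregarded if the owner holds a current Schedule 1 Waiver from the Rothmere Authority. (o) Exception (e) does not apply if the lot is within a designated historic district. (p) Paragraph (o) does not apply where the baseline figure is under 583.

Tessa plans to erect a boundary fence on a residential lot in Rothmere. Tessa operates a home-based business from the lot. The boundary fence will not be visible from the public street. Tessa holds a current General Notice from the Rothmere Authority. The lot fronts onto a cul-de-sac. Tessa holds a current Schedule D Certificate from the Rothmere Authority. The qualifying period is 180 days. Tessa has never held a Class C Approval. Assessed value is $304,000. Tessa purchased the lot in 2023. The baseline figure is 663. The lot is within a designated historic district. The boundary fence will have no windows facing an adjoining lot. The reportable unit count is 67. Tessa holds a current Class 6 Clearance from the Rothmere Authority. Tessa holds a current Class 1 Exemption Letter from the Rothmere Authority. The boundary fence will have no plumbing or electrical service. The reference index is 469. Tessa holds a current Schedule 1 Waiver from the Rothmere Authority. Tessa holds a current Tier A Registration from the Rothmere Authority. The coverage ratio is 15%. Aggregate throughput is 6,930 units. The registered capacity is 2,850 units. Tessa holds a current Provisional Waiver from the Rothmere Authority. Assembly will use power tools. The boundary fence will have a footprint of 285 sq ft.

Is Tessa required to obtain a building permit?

Yes — Tessa must obtain a building permit.

Exception (a) does not apply: assessed value is $304,000, not below $252,500.
Exception (b) does not apply: the structure's footprint is 285 sq ft, not under 280 sq ft.
Exception (c) requires that the structure uses only unpowered hand tools for assembly; but assembly uses power tools, so (c) is unavailable.
Exception (d) is satisfied on its face — there is no plumbing or electrical service; a current Schedule D Certificate is held; the coverage ratio is 15%, less than the 16% limit. But applying paragraphs (h)–(n): (h) is engaged — a current Class 6 Clearance is held. (i) is engaged (a current Provisional Waiver is held), but yields to (j): (j) operates against (i): the reference index is 469, under the 510 limit. (k) would limit (j) — a home-based business operates on the lot — but (l) sets (k) aside: (l) operates — the registered capacity is 2,850 units, meeting the 2,830 units threshold. (m) would limit (l) — the qualifying period is 180 days, less than the 195 days limit — but (n) sets (m) aside: (n) operates against (m): a current Schedule 1 Waiver is held. So (d) is unavailable.
Exception (e): the reportable unit count is 67, less than the 76 limit; a current General Notice is held; the structure will not be visible from the street — every condition holds. But applying paragraphs (o)–(p): (o) is engaged — the lot is in a historic district. (p), which would lift (o), is inapplicable — the baseline figure is 663, not under 583. Exception (e) does not apply.
No exception is made out. Tessa falls within the general rule.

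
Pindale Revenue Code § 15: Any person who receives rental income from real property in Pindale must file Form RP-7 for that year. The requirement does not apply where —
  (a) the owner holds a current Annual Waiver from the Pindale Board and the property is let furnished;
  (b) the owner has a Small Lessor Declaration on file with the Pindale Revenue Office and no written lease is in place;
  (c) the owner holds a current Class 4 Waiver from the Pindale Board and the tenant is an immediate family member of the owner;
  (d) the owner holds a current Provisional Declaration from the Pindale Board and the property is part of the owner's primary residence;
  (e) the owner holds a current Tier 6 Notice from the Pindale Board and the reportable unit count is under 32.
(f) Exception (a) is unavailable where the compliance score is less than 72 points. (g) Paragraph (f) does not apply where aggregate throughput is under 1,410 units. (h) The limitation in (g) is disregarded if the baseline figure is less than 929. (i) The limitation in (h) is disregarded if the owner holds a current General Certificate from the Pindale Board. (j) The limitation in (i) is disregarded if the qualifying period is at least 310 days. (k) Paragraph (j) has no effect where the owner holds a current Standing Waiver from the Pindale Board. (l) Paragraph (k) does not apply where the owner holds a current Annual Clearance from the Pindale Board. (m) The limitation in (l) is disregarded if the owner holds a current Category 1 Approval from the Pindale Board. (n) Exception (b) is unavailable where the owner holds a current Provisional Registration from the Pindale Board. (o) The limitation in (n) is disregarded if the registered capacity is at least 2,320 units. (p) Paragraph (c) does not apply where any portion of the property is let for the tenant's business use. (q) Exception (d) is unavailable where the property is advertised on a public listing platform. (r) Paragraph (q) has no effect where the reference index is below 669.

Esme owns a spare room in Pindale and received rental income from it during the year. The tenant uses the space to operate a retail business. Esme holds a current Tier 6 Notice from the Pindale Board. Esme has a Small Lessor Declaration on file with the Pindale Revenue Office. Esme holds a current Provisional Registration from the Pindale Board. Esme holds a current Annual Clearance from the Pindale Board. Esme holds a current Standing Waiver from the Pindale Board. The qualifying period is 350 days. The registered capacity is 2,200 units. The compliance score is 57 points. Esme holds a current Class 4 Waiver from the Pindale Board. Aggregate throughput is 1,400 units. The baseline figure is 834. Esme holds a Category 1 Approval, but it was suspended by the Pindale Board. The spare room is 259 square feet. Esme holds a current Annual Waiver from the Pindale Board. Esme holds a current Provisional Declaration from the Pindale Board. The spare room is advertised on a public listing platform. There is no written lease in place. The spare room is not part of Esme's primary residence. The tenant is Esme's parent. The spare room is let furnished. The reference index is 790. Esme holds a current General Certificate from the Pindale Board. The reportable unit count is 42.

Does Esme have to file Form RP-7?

Yes — Esme must file Form RP-7.

Exception (a): a current Annual Waiver is held; the property is let furnished — every condition holds. But: (f) is triggered — the compliance score is 57 points, less than the 72 points limit. (g) would limit (f) — aggregate throughput is 1,400 units, under the 1,410 units limit — but (h) sets (g) aside: (h) operates against (g): the baseline figure is 834, less than the 929 limit. (i) applies (a current General Certificate is held), but is set aside by (j): (j) operates — the qualifying period is 350 days, meeting the 310 days threshold. (k) would limit (j) — a current Standing Waiver is held — but (l) sets (k) aside: (l) is engaged — a current Annual Clearance is held. (m) is not engaged (the Category 1 Approval is not current), so (l) stands. So (a) is unavailable.
Exception (b)'s conditions are all satisfied: a Small Lessor Declaration is on file; there is no written lease. However, paragraphs (n)–(o) must be considered: (n) operates against (b): a current Provisional Registration is held. (o) is not triggered (the registered capacity is 2,200 units, short of 2,320 units), so (n) stands. (b) is therefore removed.
Exception (c)'s conditions are all satisfied: a current Class 4 Waiver is held; the tenant is an immediate family member. But applying paragraph (p): (p) operates against (c): the space is let for business use. So (c) is unavailable.
Exception (d) does not apply: the spare room is not part of the primary residence.
Exception (e) requires that the reportable unit count is under 32; but the reportable unit count is 42, not under 32, so (e) is unavailable.
No exception displaces § 15.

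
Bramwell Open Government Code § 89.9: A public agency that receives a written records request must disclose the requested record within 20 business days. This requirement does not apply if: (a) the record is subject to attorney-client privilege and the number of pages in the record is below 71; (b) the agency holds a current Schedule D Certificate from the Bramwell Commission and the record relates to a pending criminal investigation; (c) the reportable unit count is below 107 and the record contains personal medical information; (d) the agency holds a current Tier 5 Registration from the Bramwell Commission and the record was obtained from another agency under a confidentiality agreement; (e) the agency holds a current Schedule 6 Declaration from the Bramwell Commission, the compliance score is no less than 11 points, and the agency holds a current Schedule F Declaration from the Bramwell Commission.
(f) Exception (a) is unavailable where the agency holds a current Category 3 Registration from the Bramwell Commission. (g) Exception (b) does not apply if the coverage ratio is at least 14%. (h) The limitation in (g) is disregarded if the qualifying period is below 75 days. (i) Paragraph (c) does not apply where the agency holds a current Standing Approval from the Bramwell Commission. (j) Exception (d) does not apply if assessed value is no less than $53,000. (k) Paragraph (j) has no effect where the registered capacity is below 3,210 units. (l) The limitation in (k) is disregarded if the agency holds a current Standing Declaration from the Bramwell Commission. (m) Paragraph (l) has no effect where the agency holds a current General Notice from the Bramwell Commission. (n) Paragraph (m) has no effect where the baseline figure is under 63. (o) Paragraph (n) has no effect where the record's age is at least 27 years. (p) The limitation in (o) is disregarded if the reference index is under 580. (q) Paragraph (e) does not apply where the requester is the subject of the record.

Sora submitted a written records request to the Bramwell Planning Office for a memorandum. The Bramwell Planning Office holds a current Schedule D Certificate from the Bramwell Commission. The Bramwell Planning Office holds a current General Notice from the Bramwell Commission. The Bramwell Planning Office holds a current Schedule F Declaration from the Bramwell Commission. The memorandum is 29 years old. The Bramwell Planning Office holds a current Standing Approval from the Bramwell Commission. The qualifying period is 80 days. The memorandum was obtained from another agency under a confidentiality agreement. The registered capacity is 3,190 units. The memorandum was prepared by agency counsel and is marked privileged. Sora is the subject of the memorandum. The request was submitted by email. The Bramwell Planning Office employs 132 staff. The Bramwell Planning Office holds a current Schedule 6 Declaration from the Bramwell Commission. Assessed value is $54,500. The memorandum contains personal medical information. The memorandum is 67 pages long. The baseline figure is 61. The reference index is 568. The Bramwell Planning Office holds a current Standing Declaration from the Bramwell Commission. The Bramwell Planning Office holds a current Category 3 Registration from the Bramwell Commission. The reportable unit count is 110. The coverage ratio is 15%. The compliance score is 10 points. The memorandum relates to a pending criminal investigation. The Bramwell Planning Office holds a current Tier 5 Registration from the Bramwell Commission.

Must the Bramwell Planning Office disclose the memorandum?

Yes — the Bramwell Planning Office must disclose the memorandum.

Exception (a)'s conditions are all satisfied: the memorandum is privileged; the number of pages in the record is 67, below the 71 limit. But applying paragraph (f): (f) operates against (a): a current Category 3 Registration is held. So (a) is unavailable.
Exception (b)'s conditions are all satisfied: a current Schedule D Certificate is held; the memorandum relates to a pending investigation. But: (g) applies — the coverage ratio is 15%, meeting the 14% threshold. (h) is inapplicable (the qualifying period is 80 days, not below 75 days), so (g) stands. (b) is therefore removed.
Exception (c) fails — the reportable unit count is 110, not below 107.
All of (d)'s requirements are met (a current Tier 5 Registration is held; the memorandum was obtained under a confidentiality agreement). But applying paragraphs (j)–(p): (j) operates against (d): assessed value is $54,500, meeting the $53,000 threshold. (k) operates (the registered capacity is 3,190 units, below the 3,210 units limit), but yields to (l): (l) operates against (k): a current Standing Declaration is held. (m) would limit (l) — a current General Notice is held — but (n) sets (m) aside: (n) operates against (m): the baseline figure is 61, under the 63 limit. (o) is engaged (the record's age is 29 years, meeting the 27 years threshold), but is overridden by (p): (p) is triggered — the reference index is 568, under the 580 limit. So (d) is unavailable.
Exception (e) does not apply: the compliance score is 10 points, short of 11 points.
No exception displaces § 89.9.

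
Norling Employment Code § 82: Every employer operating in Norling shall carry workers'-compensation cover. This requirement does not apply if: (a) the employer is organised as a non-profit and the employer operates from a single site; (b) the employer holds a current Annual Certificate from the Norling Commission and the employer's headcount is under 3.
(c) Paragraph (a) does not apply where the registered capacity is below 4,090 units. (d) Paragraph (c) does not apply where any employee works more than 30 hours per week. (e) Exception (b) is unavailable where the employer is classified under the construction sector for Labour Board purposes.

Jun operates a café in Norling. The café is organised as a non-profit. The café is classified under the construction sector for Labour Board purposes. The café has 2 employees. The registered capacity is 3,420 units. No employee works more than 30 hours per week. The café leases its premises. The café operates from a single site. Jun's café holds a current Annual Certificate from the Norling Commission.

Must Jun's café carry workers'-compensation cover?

Exception (a): the employer is a non-profit; the employer operates from a single site — every condition holds. But: (c) applies — the registered capacity is 3,420 units, below the 4,090 units limit. (d) is not triggered (no employee exceeds 30 hours/week), so (c) stands. (a) is therefore removed.
Exception (b): a current Annual Certificate is held; the employer's headcount is 2, under the 3 limit — every condition holds. However, paragraph (e) must be considered: (e) applies — the café is classified under the construction sector. (b) is therefore removed.
None of the exceptions is available; § 82 applies in full.

Yes — Jun's café must carry workers'-compensation cover.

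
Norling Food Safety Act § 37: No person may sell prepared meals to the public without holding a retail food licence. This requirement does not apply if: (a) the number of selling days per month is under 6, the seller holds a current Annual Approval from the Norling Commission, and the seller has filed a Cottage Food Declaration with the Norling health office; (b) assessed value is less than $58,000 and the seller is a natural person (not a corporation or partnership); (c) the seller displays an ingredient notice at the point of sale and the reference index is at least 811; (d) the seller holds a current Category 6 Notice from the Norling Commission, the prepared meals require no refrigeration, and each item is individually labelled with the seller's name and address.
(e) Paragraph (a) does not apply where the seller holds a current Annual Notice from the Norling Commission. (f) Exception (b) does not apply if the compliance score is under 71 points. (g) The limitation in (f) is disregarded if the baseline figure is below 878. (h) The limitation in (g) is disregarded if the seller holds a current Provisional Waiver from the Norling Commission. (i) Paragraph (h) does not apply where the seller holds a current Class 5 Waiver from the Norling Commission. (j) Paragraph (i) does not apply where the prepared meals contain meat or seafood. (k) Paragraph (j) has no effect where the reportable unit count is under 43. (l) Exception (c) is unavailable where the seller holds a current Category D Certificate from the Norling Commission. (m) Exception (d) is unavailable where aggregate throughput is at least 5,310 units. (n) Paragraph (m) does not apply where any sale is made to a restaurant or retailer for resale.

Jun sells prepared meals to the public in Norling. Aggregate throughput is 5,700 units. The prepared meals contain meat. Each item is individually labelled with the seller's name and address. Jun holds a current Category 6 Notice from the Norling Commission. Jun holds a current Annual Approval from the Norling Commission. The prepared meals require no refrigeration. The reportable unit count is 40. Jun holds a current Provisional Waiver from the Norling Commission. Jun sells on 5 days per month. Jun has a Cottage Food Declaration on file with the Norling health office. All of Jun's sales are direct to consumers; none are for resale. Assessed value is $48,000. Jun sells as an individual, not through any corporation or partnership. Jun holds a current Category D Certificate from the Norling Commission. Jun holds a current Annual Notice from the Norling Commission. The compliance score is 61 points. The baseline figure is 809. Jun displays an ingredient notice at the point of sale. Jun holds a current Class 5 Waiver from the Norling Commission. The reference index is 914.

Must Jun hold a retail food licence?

Exception (a)'s conditions are all satisfied: the number of selling days per month is 5, under the 6 limit; a current Annual Approval is held; a Cottage Food Declaration is on file. Turning to paragraph (e): (e) operates against (a): a current Annual Notice is held. Exception (a) does not apply.
Exception (b): assessed value is $48,000, less than the $58,000 limit; the seller is a natural person — every condition holds. Under paragraphs (f)–(k): (f) is engaged (the compliance score is 61 points, under the 71 points limit), but is displaced by (g): (g) is triggered — the baseline figure is 809, below the 878 limit. (h) is engaged (a current Provisional Waiver is held), but is displaced by (i): (i) applies — a current Class 5 Waiver is held. (j) would limit (i) — the prepared meals contain meat — but (k) sets (j) aside: (k) operates against (j): the reportable unit count is 40, under the 43 limit. So (b) applies.
Exception (c) is satisfied on its face — an ingredient notice is displayed; the reference index is 914, meeting the 811 threshold. However, paragraph (l) must be considered: (l) operates against (c): a current Category D Certificate is held. Exception (c) does not apply.
Exception (d): a current Category 6 Notice is held; the prepared meals are shelf-stable; items are individually labelled — every condition holds. However, paragraphs (m)–(n) must be considered: (m) is triggered — aggregate throughput is 5,700 units, meeting the 5,310 units threshold. (n), which would lift (m), is inapplicable — no sales are for resale. So (d) is unavailable.

No — exception (b) applies; Jun is not required to hold a retail food licence.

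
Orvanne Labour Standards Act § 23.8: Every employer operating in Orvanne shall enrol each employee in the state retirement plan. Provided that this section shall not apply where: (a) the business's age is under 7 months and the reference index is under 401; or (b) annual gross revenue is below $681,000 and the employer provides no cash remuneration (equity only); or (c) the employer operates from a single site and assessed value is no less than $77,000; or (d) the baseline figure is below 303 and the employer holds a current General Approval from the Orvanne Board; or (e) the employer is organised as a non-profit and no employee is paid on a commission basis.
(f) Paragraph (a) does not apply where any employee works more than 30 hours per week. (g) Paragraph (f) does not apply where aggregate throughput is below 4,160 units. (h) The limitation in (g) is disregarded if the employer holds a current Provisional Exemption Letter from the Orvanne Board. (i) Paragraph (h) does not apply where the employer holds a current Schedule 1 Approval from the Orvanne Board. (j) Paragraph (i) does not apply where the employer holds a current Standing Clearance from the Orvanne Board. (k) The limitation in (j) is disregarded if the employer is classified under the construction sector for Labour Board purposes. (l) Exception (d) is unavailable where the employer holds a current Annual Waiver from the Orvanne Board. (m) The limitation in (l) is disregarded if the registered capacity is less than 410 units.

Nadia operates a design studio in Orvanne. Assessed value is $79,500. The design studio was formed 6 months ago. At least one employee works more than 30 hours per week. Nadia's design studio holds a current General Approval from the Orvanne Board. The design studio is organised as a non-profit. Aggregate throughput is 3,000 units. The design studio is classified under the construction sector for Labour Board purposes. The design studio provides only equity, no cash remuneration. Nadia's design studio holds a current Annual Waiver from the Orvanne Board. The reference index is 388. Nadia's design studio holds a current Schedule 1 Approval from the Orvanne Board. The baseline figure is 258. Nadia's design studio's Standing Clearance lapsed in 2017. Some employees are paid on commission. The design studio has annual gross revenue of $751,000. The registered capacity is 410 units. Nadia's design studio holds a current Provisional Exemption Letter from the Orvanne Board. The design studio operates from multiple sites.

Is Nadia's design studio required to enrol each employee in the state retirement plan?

No — exception (a) applies; Nadia's design studio is not required to enrol each employee in the state retirement plan.

Exception (a)'s conditions are all satisfied: the business's age is 6 months, under the 7 months limit; the reference index is 388, under the 401 limit. Under paragraphs (f)–(k): (f) is engaged (at least one employee exceeds 30 hours/week), but is displaced by (g): (g) operates against (f): aggregate throughput is 3,000 units, below the 4,160 units limit. (h) would limit (g) — a current Provisional Exemption Letter is held — but (i) sets (h) aside: (i) applies — a current Schedule 1 Approval is held. (j) does not operate here (no current Standing Clearance is held), so (i) stands. So (a) applies.
Exception (b) does not apply: annual gross revenue is $751,000, not below $681,000.
Exception (c) fails — the employer operates from multiple sites.
Exception (d): the baseline figure is 258, below the 303 limit; a current General Approval is held — every condition holds. But applying paragraphs (l)–(m): (l) is engaged — a current Annual Waiver is held. (m) is not engaged (the registered capacity is 410 units, not less than 410 units), so (l) stands. (d) is therefore removed.
Exception (e) requires that no employee is paid on a commission basis; but some employees are paid on commission, so (e) is unavailable.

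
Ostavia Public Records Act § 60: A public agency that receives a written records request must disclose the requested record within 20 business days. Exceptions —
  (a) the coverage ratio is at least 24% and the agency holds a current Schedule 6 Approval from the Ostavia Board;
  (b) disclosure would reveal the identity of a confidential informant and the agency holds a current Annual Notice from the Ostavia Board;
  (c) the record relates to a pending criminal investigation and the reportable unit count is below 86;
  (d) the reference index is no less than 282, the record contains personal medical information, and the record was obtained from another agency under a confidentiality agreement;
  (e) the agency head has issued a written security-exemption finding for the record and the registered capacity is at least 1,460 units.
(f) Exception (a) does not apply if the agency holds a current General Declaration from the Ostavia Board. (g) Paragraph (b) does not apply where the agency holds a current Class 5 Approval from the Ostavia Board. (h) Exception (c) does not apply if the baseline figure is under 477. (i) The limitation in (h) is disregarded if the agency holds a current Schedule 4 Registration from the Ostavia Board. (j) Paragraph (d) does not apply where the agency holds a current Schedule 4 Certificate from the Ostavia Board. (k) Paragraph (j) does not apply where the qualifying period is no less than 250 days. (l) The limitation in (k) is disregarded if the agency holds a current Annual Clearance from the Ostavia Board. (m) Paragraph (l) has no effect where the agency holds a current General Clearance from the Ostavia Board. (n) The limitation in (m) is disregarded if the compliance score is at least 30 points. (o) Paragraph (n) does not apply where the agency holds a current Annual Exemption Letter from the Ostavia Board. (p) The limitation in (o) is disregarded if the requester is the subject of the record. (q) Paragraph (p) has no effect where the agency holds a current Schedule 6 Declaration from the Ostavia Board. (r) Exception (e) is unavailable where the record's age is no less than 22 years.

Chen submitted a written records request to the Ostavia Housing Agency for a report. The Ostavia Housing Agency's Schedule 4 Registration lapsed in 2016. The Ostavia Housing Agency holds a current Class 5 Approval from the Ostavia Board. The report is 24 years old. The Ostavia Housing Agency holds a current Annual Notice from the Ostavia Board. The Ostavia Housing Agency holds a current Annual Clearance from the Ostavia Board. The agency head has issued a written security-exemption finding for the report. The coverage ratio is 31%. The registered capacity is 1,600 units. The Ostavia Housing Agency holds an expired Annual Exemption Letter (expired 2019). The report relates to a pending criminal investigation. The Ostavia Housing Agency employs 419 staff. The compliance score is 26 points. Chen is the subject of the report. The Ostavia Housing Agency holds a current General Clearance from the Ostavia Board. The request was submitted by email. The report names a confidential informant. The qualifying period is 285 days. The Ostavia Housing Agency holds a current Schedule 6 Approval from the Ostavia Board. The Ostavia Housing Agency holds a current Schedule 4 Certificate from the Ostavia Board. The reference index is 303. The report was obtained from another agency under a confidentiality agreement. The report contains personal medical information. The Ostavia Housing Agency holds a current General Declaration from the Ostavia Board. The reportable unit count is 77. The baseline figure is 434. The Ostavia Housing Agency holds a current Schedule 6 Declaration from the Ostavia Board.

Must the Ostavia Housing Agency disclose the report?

No — exception (d) applies; the Ostavia Housing Agency is not required to disclose the report.

Exception (a): the coverage ratio is 31%, meeting the 24% threshold; a current Schedule 6 Approval is held — every condition holds. Turning to paragraph (f): (f) operates against (a): a current General Declaration is held. (a) is therefore removed.
Exception (b): the report names a confidential informant; a current Annual Notice is held — every condition holds. But applying paragraph (g): (g) operates against (b): a current Class 5 Approval is held. (b) is therefore removed.
Exception (c)'s conditions are all satisfied: the report relates to a pending investigation; the reportable unit count is 77, below the 86 limit. However, paragraphs (h)–(i) must be considered: (h) operates against (c): the baseline figure is 434, under the 477 limit. (i), which would lift (h), is not engaged — no current Schedule 4 Registration is held. So (c) is unavailable.
Exception (d): the reference index is 303, meeting the 282 threshold; the report contains personal medical information; the report was obtained under a confidentiality agreement — every condition holds. As to paragraphs (j)–(q): (j) would limit (d) — a current Schedule 4 Certificate is held — but (k) sets (j) aside: (k) operates against (j): the qualifying period is 285 days, meeting the 250 days threshold. (l) applies (a current Annual Clearance is held), but is itself disapplied by (m): (m) operates against (l): a current General Clearance is held. (n) is not triggered (the compliance score is 26 points, short of 30 points), so (m) stands. Exception (d) stands.
Exception (e): a written security-exemption finding has been issued; the registered capacity is 1,600 units, meeting the 1,460 units threshold — every condition holds. But applying paragraph (r): (r) operates against (e): the record's age is 24 years, meeting the 22 years threshold. (e) is therefore removed.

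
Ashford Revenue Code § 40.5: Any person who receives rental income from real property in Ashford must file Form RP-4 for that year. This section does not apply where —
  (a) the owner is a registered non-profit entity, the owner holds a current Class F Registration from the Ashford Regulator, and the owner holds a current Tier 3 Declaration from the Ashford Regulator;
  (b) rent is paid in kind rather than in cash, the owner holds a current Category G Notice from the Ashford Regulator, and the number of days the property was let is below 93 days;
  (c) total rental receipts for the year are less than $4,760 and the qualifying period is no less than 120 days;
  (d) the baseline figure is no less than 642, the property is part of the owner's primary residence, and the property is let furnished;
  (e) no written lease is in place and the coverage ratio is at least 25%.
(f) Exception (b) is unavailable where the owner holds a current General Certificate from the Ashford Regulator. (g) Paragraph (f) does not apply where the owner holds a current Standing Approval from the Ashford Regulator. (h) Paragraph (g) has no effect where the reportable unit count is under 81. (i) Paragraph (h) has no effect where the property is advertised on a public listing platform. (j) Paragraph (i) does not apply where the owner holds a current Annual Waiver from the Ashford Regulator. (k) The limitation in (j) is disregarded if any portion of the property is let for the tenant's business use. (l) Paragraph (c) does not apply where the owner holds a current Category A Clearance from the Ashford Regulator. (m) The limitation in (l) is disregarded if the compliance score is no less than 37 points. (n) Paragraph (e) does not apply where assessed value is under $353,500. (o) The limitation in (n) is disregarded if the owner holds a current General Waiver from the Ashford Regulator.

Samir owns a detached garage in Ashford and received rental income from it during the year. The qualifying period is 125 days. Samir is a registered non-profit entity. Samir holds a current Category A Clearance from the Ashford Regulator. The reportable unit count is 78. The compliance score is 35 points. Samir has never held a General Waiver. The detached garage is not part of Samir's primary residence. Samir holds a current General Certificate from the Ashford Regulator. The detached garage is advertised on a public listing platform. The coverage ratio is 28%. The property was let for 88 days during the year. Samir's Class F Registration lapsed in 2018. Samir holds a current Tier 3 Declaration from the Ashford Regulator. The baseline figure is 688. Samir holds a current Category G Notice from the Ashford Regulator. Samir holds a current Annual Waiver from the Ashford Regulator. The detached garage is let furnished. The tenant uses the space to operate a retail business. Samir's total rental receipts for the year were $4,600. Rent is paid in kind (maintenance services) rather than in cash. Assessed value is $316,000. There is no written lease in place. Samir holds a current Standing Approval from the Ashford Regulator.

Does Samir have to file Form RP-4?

No — exception (b) applies; Samir is not required to file Form RP-4.

Exception (a) does not apply: no current Class F Registration is held.
Exception (b) is satisfied on its face — rent is paid in kind; a current Category G Notice is held; the number of days the property was let is 88 days, below the 93 days limit. As to paragraphs (f)–(k): (f) is triggered (a current General Certificate is held), but is itself disapplied by (g): (g) applies — a current Standing Approval is held. (h) applies (the reportable unit count is 78, under the 81 limit), but is displaced by (i): (i) operates against (h): the property is publicly advertised. (j) would limit (i) — a current Annual Waiver is held — but (k) sets (j) aside: (k) operates against (j): the space is let for business use. So (b) applies.
Exception (c): total rental receipts for the year are $4,600, less than the $4,760 limit; the qualifying period is 125 days, meeting the 120 days threshold — every condition holds. Turning to paragraphs (l)–(m): (l) is engaged — a current Category A Clearance is held. (m) does not operate here (the compliance score is 35 points, short of 37 points), so (l) stands. So (c) is unavailable.
Exception (d) requires that the property is part of the owner's primary residence; but the detached garage is not part of the primary residence, so (d) is unavailable.
All of (e)'s requirements are met (there is no written lease; the coverage ratio is 28%, meeting the 25% threshold). However, paragraphs (n)–(o) must be considered: (n) operates against (e): assessed value is $316,000, under the $353,500 limit. (o), which would lift (n), is not triggered — no current General Waiver is held. So (e) is unavailable.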